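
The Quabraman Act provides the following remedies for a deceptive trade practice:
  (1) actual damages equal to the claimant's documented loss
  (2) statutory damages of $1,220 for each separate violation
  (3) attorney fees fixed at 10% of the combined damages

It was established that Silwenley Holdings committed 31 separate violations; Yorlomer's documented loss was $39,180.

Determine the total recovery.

$84,700

Statutory damages: 31 × $1,220 = $37,820
Combined damages: $39,180 + $37,820 = $77,000
Attorney fees: 10% of $77,000 = $7,700
Total recovery: $77,000 + $7,700 = $84,700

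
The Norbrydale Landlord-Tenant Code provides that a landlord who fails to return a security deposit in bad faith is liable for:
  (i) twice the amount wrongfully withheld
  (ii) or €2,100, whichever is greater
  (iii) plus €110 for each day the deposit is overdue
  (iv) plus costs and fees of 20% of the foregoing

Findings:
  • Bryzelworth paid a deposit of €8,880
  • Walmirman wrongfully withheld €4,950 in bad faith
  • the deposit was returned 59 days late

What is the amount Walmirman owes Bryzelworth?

€19,668

Doubled: 2 × €4,950 = €9,900
Minimum €2,100: €9,900 meets the minimum, no increase.
Late-return penalty: 59 × €110 = €6,490
Damages plus late penalty: €9,900 + €6,490 = €16,390
Costs and fees: 20% of €16,390 = €3,278
Total recovery: €16,390 + €3,278 = €19,668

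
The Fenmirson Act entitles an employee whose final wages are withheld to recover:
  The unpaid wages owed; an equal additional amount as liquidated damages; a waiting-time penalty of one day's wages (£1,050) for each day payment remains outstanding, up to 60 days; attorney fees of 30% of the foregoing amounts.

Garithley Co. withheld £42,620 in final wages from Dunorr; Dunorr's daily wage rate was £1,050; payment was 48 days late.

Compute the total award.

£176,332

Liquidated damages (equal amount): £42,620
Penalty days: min(48, 60) = 48
Waiting-time penalty: 48 × £1,050 = £50,400
Subtotal: £42,620 + £42,620 + £50,400 = £135,640
Attorney fees: 30% of £135,640 = £40,692
Total award: £135,640 + £40,692 = £176,332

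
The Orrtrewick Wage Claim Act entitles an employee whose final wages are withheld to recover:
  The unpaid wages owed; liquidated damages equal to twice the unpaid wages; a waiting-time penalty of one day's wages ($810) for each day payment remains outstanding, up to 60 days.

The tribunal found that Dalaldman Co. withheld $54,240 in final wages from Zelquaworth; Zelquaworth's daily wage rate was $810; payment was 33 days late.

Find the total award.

Doubled: 2 × $54,240 = $108,480
Penalty days: min(33, 60) = 33
Waiting-time penalty: 33 × $810 = $26,730
Total award: $54,240 + $108,480 + $26,730 = $189,450

$189,450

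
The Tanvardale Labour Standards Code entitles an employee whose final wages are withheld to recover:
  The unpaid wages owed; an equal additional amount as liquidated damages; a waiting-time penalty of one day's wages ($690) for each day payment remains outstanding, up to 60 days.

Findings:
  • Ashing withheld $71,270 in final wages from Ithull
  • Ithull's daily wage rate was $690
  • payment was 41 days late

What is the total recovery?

Liquidated damages (equal amount): $71,270
Penalty days: min(41, 60) = 41
Waiting-time penalty: 41 × $690 = $28,290
Total award: $71,270 + $71,270 + $28,290 = $170,830

$170,830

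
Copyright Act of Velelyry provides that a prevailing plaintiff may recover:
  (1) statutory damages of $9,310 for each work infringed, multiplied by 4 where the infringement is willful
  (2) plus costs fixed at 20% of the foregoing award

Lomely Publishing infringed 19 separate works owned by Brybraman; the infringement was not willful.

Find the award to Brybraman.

Statutory damages: 19 × $9,310 = $176,890
Infringement not willful: no ×4 enhancement.
Costs: 20% of $176,890 = $35,378
Award plus costs: $176,890 + $35,378 = $212,268

Award: $212,268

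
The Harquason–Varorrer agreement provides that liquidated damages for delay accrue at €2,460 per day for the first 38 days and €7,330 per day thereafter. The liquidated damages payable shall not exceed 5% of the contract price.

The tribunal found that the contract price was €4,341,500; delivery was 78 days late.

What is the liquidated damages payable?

€217,075

First 38 days: 38 × €2,460 = €93,480
Remaining days: (78 − 38) × €7,330 = €293,200
Accrued per-day damages: €93,480 + €293,200 = €386,680
Cap: 5% of €4,341,500 = €217,075
Cap at €217,075: €386,680 exceeds the cap → €217,075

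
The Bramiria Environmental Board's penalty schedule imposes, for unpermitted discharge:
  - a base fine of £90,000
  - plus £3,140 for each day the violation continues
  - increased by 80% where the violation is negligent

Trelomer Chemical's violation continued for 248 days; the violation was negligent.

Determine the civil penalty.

Civil penalty: £1,563,696

Per-day component: 248 × £3,140 = £778,720
Base plus per-day: £90,000 + £778,720 = £868,720
Enhancement: 80% of £868,720 = £694,976
Enhanced fine: £868,720 + £694,976 = £1,563,696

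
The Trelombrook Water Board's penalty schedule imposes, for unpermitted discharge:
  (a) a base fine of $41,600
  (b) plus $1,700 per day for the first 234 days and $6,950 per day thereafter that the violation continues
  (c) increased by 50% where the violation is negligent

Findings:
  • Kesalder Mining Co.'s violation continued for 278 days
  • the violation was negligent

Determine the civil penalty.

First 234 days: 234 × $1,700 = $397,800
Remaining days: (278 − 234) × $6,950 = $305,800
Per-day component: $397,800 + $305,800 = $703,600
Base plus per-day: $41,600 + $703,600 = $745,200
Enhancement: 50% of $745,200 = $372,600
Enhanced fine: $745,200 + $372,600 = $1,117,800

$1,117,800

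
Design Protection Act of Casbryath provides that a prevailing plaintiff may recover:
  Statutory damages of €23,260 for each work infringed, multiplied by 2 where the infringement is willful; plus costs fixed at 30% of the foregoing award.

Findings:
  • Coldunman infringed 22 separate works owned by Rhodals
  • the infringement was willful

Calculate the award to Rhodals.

Award: €1,330,472

Statutory damages: 22 × €23,260 = €511,720
Doubled: 2 × €511,720 = €1,023,440
Costs: 30% of €1,023,440 = €307,032
Award plus costs: €1,023,440 + €307,032 = €1,330,472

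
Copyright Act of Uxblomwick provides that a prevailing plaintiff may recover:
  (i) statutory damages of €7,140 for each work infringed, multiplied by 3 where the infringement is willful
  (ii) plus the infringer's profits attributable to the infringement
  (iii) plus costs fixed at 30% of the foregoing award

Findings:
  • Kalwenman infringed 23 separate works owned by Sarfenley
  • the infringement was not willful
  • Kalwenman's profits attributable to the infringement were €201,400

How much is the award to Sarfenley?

Statutory damages: 23 × €7,140 = €164,220
Infringement not willful: no ×3 enhancement.
Combined award: €164,220 + €201,400 = €365,620
Costs: 30% of €365,620 = €109,686
Award plus costs: €365,620 + €109,686 = €475,306

Award: €475,306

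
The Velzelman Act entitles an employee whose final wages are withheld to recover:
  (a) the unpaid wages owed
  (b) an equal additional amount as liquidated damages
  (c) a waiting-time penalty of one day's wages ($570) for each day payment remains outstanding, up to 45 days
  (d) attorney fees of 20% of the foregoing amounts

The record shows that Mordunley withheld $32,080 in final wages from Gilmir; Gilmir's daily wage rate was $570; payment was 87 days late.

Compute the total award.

Liquidated damages (equal amount): $32,080
Penalty days: min(87, 45) = 45
Waiting-time penalty: 45 × $570 = $25,650
Subtotal: $32,080 + $32,080 + $25,650 = $89,810
Attorney fees: 20% of $89,810 = $17,962
Total award: $89,810 + $17,962 = $107,772

$107,772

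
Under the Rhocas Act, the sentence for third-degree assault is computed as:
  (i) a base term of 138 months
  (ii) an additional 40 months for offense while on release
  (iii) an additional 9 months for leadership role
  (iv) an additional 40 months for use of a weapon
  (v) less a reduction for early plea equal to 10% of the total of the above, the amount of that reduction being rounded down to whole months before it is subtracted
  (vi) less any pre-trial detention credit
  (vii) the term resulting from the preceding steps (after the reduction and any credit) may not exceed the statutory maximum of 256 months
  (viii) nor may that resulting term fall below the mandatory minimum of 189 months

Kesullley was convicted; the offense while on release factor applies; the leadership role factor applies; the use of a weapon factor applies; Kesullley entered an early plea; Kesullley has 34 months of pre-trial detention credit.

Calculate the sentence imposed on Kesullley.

Offense while on release enhancement: +40 months
Leadership role enhancement: +9 months
Use of a weapon enhancement: +40 months
Adjusted term: 138 months + 40 months + 9 months + 40 months = 227 months
Early plea reduction: 10% of 227 months = 22 months (rounded down)
After reduction: 227 − 22 = 205 months
Less pre-trial detention credit: 205 months − 34 months = 171 months
Cap at 256 months: 171 months is within the cap, no reduction.
Minimum 189 months: 171 months is below the minimum → 189 months

189 months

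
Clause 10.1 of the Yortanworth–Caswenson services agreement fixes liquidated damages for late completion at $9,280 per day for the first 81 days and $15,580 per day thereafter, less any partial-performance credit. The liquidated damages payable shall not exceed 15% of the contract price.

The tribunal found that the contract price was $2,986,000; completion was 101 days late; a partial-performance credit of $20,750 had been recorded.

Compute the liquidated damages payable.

First 81 days: 81 × $9,280 = $751,680
Remaining days: (101 − 81) × $15,580 = $311,600
Accrued per-day damages: $751,680 + $311,600 = $1,063,280
Less partial-performance credit: $1,063,280 − $20,750 = $1,042,530
Cap: 15% of $2,986,000 = $447,900
Cap at $447,900: $1,042,530 exceeds the cap → $447,900

Liquidated damages: $447,900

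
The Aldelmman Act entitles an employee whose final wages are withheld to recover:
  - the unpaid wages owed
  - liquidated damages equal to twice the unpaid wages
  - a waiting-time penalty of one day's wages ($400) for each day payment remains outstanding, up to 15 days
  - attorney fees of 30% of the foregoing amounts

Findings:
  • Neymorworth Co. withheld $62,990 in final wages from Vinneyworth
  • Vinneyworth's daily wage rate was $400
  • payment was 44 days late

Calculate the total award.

Total award: $253,461

Doubled: 2 × $62,990 = $125,980
Penalty days: min(44, 15) = 15
Waiting-time penalty: 15 × $400 = $6,000
Subtotal: $62,990 + $125,980 + $6,000 = $194,970
Attorney fees: 30% of $194,970 = $58,491
Total award: $194,970 + $58,491 = $253,461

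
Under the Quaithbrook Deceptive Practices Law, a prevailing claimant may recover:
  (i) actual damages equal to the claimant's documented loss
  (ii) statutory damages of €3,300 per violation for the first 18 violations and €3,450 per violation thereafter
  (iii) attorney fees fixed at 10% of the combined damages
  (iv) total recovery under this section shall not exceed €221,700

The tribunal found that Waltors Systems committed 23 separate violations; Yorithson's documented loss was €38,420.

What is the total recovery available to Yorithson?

€126,577

First 18 violations: 18 × €3,300 = €59,400
Remaining violations: (23 − 18) × €3,450 = €17,250
Statutory damages: €59,400 + €17,250 = €76,650
Combined damages: €38,420 + €76,650 = €115,070
Attorney fees: 10% of €115,070 = €11,507
Total before cap: €115,070 + €11,507 = €126,577
Cap at €221,700: €126,577 is within the cap, no reduction.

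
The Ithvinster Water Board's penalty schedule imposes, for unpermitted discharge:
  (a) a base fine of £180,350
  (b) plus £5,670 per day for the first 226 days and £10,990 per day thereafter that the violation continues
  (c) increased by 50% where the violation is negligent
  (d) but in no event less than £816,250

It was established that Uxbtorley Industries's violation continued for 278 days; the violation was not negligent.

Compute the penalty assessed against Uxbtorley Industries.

£2,033,250

First 226 days: 226 × £5,670 = £1,281,420
Remaining days: (278 − 226) × £10,990 = £571,480
Per-day component: £1,281,420 + £571,480 = £1,852,900
Base plus per-day: £180,350 + £1,852,900 = £2,033,250
The violation was not negligent: no 50% increase.
Minimum £816,250: £2,033,250 meets the minimum, no increase.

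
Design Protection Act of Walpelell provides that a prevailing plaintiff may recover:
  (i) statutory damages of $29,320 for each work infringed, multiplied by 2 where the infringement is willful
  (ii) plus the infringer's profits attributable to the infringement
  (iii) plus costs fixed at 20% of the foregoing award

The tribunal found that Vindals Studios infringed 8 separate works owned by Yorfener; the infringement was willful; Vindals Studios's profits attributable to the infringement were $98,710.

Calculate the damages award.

$681,396

Statutory damages: 8 × $29,320 = $234,560
Doubled: 2 × $234,560 = $469,120
Combined award: $469,120 + $98,710 = $567,830
Costs: 20% of $567,830 = $113,566
Award plus costs: $567,830 + $113,566 = $681,396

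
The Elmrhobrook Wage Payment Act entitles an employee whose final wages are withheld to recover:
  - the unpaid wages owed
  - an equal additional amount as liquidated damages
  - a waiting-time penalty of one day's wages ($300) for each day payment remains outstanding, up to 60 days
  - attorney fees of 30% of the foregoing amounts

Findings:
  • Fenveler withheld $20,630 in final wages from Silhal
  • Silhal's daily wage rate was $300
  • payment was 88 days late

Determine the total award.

Liquidated damages (equal amount): $20,630
Penalty days: min(88, 60) = 60
Waiting-time penalty: 60 × $300 = $18,000
Subtotal: $20,630 + $20,630 + $18,000 = $59,260
Attorney fees: 30% of $59,260 = $17,778
Total award: $59,260 + $17,778 = $77,038

$77,038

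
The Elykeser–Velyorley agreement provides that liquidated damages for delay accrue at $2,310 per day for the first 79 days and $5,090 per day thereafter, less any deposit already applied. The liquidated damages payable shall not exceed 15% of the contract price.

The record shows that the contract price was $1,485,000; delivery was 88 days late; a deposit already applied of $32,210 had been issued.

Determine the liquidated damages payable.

$196,090

First 79 days: 79 × $2,310 = $182,490
Remaining days: (88 − 79) × $5,090 = $45,810
Accrued per-day damages: $182,490 + $45,810 = $228,300
Less deposit already applied: $228,300 − $32,210 = $196,090
Cap: 15% of $1,485,000 = $222,750
Cap at $222,750: $196,090 is within the cap, no reduction.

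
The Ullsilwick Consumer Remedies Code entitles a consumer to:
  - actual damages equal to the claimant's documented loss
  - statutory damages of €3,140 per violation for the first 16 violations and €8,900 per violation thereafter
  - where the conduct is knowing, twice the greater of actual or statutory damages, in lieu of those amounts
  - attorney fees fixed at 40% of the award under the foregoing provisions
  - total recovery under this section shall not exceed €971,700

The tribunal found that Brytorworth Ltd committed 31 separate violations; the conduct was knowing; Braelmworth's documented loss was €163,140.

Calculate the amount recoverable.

First 16 violations: 16 × €3,140 = €50,240
Remaining violations: (31 − 16) × €8,900 = €133,500
Statutory damages: €50,240 + €133,500 = €183,740
Greater of actual damages (€163,140) or statutory damages (€183,740): €183,740
Doubled: 2 × €183,740 = €367,480
Attorney fees: 40% of €367,480 = €146,992
Total before cap: €367,480 + €146,992 = €514,472
Cap at €971,700: €514,472 is within the cap, no reduction.

€514,472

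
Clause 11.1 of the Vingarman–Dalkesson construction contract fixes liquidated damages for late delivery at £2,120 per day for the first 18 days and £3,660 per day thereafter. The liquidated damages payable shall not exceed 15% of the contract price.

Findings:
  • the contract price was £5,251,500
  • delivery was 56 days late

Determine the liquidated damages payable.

£177,240

First 18 days: 18 × £2,120 = £38,160
Remaining days: (56 − 18) × £3,660 = £139,080
Accrued per-day damages: £38,160 + £139,080 = £177,240
Cap: 15% of £5,251,500 = £787,725
Cap at £787,725: £177,240 is within the cap, no reduction.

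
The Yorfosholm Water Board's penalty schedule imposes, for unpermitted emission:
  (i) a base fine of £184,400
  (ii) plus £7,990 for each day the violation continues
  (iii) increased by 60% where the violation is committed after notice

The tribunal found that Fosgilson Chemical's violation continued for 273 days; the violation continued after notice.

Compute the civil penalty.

Per-day component: 273 × £7,990 = £2,181,270
Base plus per-day: £184,400 + £2,181,270 = £2,365,670
Enhancement: 60% of £2,365,670 = £1,419,402
Enhanced fine: £2,365,670 + £1,419,402 = £3,785,072

£3,785,072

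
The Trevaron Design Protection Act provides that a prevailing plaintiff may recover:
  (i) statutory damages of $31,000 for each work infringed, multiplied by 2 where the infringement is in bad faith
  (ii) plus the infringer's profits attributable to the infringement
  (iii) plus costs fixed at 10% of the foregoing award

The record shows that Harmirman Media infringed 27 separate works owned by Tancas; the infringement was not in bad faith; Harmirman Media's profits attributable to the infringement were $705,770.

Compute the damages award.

Statutory damages: 27 × $31,000 = $837,000
Infringement not in bad faith: no ×2 enhancement.
Combined award: $837,000 + $705,770 = $1,542,770
Costs: 10% of $1,542,770 = $154,277
Award plus costs: $1,542,770 + $154,277 = $1,697,047

$1,697,047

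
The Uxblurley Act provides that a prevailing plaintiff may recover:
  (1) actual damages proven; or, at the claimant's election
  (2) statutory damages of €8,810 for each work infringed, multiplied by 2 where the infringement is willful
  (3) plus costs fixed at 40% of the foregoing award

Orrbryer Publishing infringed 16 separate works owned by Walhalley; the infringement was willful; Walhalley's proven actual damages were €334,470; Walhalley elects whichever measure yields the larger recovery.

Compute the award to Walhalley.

€468,258

Statutory damages: 16 × €8,810 = €140,960
Doubled: 2 × €140,960 = €281,920
Greater of actual damages (€334,470) or enhanced statutory damages (€281,920): €334,470
Costs: 40% of €334,470 = €133,788
Award plus costs: €334,470 + €133,788 = €468,258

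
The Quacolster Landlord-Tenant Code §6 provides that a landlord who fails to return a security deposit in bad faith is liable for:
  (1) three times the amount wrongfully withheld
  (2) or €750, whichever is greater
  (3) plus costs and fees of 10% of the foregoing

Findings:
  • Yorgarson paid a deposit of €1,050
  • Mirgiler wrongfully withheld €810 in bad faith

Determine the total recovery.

€2,673

Trebled: 3 × €810 = €2,430
Minimum €750: €2,430 meets the minimum, no increase.
Costs and fees: 10% of €2,430 = €243
Total recovery: €2,430 + €243 = €2,673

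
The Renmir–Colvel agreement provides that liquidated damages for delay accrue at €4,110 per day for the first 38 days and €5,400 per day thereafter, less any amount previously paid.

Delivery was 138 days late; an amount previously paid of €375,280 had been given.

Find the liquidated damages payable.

First 38 days: 38 × €4,110 = €156,180
Remaining days: (138 − 38) × €5,400 = €540,000
Accrued per-day damages: €156,180 + €540,000 = €696,180
Less amount previously paid: €696,180 − €375,280 = €320,900

Liquidated damages: €320,900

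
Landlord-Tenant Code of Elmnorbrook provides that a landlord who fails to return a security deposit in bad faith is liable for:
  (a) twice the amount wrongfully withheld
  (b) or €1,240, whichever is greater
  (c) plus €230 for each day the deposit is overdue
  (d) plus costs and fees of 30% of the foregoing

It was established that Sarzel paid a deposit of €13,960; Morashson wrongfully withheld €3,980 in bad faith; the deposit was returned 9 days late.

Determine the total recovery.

€13,039

Doubled: 2 × €3,980 = €7,960
Minimum €1,240: €7,960 meets the minimum, no increase.
Late-return penalty: 9 × €230 = €2,070
Damages plus late penalty: €7,960 + €2,070 = €10,030
Costs and fees: 30% of €10,030 = €3,009
Total recovery: €10,030 + €3,009 = €13,039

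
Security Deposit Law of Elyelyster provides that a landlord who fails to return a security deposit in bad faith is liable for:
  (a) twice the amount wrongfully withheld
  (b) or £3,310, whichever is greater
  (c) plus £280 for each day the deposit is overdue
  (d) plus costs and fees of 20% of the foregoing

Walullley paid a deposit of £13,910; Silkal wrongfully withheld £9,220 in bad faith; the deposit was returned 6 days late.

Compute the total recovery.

Doubled: 2 × £9,220 = £18,440
Minimum £3,310: £18,440 meets the minimum, no increase.
Late-return penalty: 6 × £280 = £1,680
Damages plus late penalty: £18,440 + £1,680 = £20,120
Costs and fees: 20% of £20,120 = £4,024
Total recovery: £20,120 + £4,024 = £24,144

Recovery: £24,144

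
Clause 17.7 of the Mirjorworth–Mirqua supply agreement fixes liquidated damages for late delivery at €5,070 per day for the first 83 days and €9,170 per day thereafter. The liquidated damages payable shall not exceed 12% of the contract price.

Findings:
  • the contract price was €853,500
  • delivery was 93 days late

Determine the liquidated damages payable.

First 83 days: 83 × €5,070 = €420,810
Remaining days: (93 − 83) × €9,170 = €91,700
Accrued per-day damages: €420,810 + €91,700 = €512,510
Cap: 12% of €853,500 = €102,420
Cap at €102,420: €512,510 exceeds the cap → €102,420

€102,420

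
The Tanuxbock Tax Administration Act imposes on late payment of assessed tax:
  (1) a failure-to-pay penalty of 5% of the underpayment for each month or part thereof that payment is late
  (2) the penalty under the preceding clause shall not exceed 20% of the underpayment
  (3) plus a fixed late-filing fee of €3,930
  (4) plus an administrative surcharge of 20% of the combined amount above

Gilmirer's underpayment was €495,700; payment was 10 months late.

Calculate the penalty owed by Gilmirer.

€123,684

Accrued rate: 5% × 10 = 50%, capped at 20% → 20%
Failure-to-pay penalty: 20% of €495,700 = €99,140
Penalty before surcharge: €99,140 + €3,930 = €103,070
Administrative surcharge: 20% of €103,070 = €20,614
Total penalty: €103,070 + €20,614 = €123,684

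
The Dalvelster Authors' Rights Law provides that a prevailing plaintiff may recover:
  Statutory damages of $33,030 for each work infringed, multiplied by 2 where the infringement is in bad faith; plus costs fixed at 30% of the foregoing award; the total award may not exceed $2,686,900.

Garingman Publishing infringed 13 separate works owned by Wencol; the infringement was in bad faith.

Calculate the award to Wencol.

Statutory damages: 13 × $33,030 = $429,390
Doubled: 2 × $429,390 = $858,780
Costs: 30% of $858,780 = $257,634
Award plus costs: $858,780 + $257,634 = $1,116,414
Cap at $2,686,900: $1,116,414 is within the cap, no reduction.

$1,116,414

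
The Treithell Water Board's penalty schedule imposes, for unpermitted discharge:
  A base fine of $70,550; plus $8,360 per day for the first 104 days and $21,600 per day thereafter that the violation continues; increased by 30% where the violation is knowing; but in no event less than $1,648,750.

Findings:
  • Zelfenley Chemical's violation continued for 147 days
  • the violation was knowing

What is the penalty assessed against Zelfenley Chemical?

$2,429,427

First 104 days: 104 × $8,360 = $869,440
Remaining days: (147 − 104) × $21,600 = $928,800
Per-day component: $869,440 + $928,800 = $1,798,240
Base plus per-day: $70,550 + $1,798,240 = $1,868,790
Enhancement: 30% of $1,868,790 = $560,637
Enhanced fine: $1,868,790 + $560,637 = $2,429,427
Minimum $1,648,750: $2,429,427 meets the minimum, no increase.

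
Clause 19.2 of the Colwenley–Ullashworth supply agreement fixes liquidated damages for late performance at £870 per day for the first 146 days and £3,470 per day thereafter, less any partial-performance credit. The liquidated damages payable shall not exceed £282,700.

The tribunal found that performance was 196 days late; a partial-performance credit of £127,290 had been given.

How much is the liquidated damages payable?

Liquidated damages: £173,230

First 146 days: 146 × £870 = £127,020
Remaining days: (196 − 146) × £3,470 = £173,500
Accrued per-day damages: £127,020 + £173,500 = £300,520
Less partial-performance credit: £300,520 − £127,290 = £173,230
Cap at £282,700: £173,230 is within the cap, no reduction.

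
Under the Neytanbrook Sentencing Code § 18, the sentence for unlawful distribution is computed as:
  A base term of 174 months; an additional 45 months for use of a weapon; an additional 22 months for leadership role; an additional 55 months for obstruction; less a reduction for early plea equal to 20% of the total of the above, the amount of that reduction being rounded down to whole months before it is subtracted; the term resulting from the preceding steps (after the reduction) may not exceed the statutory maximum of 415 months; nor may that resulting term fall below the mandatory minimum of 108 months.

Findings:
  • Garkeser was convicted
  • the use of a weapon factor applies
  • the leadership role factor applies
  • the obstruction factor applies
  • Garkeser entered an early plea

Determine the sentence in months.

Use of a weapon enhancement: +45 months
Leadership role enhancement: +22 months
Obstruction enhancement: +55 months
Adjusted term: 174 months + 45 months + 22 months + 55 months = 296 months
Early plea reduction: 20% of 296 months = 59 months (rounded down)
After reduction: 296 − 59 = 237 months
Cap at 415 months: 237 months is within the cap, no reduction.
Minimum 108 months: 237 months meets the minimum, no increase.

237 months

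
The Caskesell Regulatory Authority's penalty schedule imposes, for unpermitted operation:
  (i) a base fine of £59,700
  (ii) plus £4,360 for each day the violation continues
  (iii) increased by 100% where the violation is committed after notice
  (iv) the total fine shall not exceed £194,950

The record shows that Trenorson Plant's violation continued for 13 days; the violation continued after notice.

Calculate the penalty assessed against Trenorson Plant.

£194,950

Per-day component: 13 × £4,360 = £56,680
Base plus per-day: £59,700 + £56,680 = £116,380
Enhancement: 100% of £116,380 = £116,380
Enhanced fine: £116,380 + £116,380 = £232,760
Cap at £194,950: £232,760 exceeds the cap → £194,950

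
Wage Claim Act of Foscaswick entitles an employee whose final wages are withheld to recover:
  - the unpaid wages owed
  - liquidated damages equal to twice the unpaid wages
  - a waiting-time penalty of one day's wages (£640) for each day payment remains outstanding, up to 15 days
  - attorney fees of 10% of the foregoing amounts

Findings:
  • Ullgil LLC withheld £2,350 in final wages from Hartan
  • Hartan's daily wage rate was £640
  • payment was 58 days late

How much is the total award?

Doubled: 2 × £2,350 = £4,700
Penalty days: min(58, 15) = 15
Waiting-time penalty: 15 × £640 = £9,600
Subtotal: £2,350 + £4,700 + £9,600 = £16,650
Attorney fees: 10% of £16,650 = £1,665
Total award: £16,650 + £1,665 = £18,315

£18,315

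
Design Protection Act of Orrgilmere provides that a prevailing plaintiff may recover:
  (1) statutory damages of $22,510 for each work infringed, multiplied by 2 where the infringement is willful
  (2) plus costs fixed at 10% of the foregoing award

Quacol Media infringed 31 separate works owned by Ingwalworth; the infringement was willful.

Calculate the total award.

$1,535,182

Statutory damages: 31 × $22,510 = $697,810
Doubled: 2 × $697,810 = $1,395,620
Costs: 10% of $1,395,620 = $139,562
Award plus costs: $1,395,620 + $139,562 = $1,535,182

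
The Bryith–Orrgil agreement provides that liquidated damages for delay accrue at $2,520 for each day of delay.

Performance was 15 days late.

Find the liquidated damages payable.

Per-day damages: 15 × $2,520 = $37,800

$37,800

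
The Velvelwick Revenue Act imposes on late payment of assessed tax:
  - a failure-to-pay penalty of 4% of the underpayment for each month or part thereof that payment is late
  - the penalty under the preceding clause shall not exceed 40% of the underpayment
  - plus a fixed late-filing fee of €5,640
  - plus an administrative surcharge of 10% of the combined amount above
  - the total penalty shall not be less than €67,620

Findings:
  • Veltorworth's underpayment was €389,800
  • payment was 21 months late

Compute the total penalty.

€177,716

Accrued rate: 4% × 21 = 84%, capped at 40% → 40%
Failure-to-pay penalty: 40% of €389,800 = €155,920
Penalty before surcharge: €155,920 + €5,640 = €161,560
Administrative surcharge: 10% of €161,560 = €16,156
Total penalty: €161,560 + €16,156 = €177,716
Minimum €67,620: €177,716 meets the minimum, no increase.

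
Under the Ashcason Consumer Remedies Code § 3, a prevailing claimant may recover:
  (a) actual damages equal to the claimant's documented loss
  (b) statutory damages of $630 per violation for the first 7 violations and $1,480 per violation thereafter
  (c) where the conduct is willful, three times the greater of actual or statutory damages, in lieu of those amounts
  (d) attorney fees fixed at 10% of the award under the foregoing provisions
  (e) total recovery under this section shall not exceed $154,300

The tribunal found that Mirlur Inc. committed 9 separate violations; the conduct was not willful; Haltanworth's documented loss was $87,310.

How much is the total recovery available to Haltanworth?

$104,148

First 7 violations: 7 × $630 = $4,410
Remaining violations: (9 − 7) × $1,480 = $2,960
Statutory damages: $4,410 + $2,960 = $7,370
Conduct not willful: the in-lieu enhancement does not apply.
Actual plus statutory damages: $87,310 + $7,370 = $94,680
Attorney fees: 10% of $94,680 = $9,468
Total before cap: $94,680 + $9,468 = $104,148
Cap at $154,300: $104,148 is within the cap, no reduction.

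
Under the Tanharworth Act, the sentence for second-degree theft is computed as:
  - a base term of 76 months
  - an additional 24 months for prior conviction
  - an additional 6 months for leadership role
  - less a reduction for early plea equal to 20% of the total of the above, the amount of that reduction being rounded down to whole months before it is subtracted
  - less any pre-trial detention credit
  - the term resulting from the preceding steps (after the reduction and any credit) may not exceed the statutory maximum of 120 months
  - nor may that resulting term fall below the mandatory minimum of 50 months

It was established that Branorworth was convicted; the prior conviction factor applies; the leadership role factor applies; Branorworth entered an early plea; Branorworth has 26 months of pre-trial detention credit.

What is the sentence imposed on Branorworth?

Prior conviction enhancement: +24 months
Leadership role enhancement: +6 months
Adjusted term: 76 months + 24 months + 6 months = 106 months
Early plea reduction: 20% of 106 months = 21 months (rounded down)
After reduction: 106 − 21 = 85 months
Less pre-trial detention credit: 85 months − 26 months = 59 months
Cap at 120 months: 59 months is within the cap, no reduction.
Minimum 50 months: 59 months meets the minimum, no increase.

59 months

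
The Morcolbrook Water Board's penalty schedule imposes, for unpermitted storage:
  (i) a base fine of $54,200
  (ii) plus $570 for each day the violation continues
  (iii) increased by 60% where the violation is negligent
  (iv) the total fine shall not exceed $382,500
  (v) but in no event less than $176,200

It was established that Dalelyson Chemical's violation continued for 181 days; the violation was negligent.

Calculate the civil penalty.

Per-day component: 181 × $570 = $103,170
Base plus per-day: $54,200 + $103,170 = $157,370
Enhancement: 60% of $157,370 = $94,422
Enhanced fine: $157,370 + $94,422 = $251,792
Cap at $382,500: $251,792 is within the cap, no reduction.
Minimum $176,200: $251,792 meets the minimum, no increase.

$251,792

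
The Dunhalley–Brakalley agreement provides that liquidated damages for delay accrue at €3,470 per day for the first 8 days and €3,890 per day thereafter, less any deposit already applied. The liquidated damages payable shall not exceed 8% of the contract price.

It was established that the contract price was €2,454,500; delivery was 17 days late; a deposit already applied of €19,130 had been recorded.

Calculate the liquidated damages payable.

Liquidated damages: €43,640

First 8 days: 8 × €3,470 = €27,760
Remaining days: (17 − 8) × €3,890 = €35,010
Accrued per-day damages: €27,760 + €35,010 = €62,770
Less deposit already applied: €62,770 − €19,130 = €43,640
Cap: 8% of €2,454,500 = €196,360
Cap at €196,360: €43,640 is within the cap, no reduction.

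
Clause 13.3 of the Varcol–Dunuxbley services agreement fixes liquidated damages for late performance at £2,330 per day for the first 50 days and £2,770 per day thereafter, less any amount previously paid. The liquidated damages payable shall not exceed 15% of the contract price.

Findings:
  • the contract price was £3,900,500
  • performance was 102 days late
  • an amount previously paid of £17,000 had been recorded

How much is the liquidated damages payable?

First 50 days: 50 × £2,330 = £116,500
Remaining days: (102 − 50) × £2,770 = £144,040
Accrued per-day damages: £116,500 + £144,040 = £260,540
Less amount previously paid: £260,540 − £17,000 = £243,540
Cap: 15% of £3,900,500 = £585,075
Cap at £585,075: £243,540 is within the cap, no reduction.

£243,540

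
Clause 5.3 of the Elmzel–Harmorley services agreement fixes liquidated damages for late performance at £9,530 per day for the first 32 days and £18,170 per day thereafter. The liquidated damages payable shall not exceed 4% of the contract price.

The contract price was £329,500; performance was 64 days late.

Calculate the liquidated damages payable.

£13,180

First 32 days: 32 × £9,530 = £304,960
Remaining days: (64 − 32) × £18,170 = £581,440
Accrued per-day damages: £304,960 + £581,440 = £886,400
Cap: 4% of £329,500 = £13,180
Cap at £13,180: £886,400 exceeds the cap → £13,180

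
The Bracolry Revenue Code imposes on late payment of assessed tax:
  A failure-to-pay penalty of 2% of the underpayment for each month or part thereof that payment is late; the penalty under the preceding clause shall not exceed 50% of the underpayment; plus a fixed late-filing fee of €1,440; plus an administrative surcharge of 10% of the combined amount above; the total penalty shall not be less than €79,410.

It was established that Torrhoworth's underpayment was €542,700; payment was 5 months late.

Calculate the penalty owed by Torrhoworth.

Accrued rate: 2% × 5 = 10%, capped at 50% → 10%
Failure-to-pay penalty: 10% of €542,700 = €54,270
Penalty before surcharge: €54,270 + €1,440 = €55,710
Administrative surcharge: 10% of €55,710 = €5,571
Total penalty: €55,710 + €5,571 = €61,281
Minimum €79,410: €61,281 is below the minimum → €79,410

€79,410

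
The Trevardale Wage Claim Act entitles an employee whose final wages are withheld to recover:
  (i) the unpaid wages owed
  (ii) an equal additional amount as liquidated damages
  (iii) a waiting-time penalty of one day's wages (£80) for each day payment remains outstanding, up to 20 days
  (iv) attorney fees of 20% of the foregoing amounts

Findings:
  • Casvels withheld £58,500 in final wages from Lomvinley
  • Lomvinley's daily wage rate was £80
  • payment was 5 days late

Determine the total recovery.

Liquidated damages (equal amount): £58,500
Penalty days: min(5, 20) = 5
Waiting-time penalty: 5 × £80 = £400
Subtotal: £58,500 + £58,500 + £400 = £117,400
Attorney fees: 20% of £117,400 = £23,480
Total award: £117,400 + £23,480 = £140,880

£140,880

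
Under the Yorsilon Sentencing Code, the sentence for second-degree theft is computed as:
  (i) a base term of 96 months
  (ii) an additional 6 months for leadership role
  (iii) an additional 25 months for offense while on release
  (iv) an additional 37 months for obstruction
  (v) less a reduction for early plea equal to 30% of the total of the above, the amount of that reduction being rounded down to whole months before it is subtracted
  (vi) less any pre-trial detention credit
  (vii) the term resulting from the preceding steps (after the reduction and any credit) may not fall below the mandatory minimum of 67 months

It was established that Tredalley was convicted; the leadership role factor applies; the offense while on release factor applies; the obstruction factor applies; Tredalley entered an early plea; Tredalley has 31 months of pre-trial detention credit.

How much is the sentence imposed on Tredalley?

84 months

Leadership role enhancement: +6 months
Offense while on release enhancement: +25 months
Obstruction enhancement: +37 months
Adjusted term: 96 months + 6 months + 25 months + 37 months = 164 months
Early plea reduction: 30% of 164 months = 49 months (rounded down)
After reduction: 164 − 49 = 115 months
Less pre-trial detention credit: 115 months − 31 months = 84 months
Minimum 67 months: 84 months meets the minimum, no increase.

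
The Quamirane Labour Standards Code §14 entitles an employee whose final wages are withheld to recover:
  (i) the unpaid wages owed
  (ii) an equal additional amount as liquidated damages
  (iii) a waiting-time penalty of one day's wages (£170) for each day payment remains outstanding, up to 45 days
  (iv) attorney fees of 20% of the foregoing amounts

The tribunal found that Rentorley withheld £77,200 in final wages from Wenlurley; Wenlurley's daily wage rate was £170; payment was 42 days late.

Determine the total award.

Liquidated damages (equal amount): £77,200
Penalty days: min(42, 45) = 42
Waiting-time penalty: 42 × £170 = £7,140
Subtotal: £77,200 + £77,200 + £7,140 = £161,540
Attorney fees: 20% of £161,540 = £32,308
Total award: £161,540 + £32,308 = £193,848

Total award: £193,848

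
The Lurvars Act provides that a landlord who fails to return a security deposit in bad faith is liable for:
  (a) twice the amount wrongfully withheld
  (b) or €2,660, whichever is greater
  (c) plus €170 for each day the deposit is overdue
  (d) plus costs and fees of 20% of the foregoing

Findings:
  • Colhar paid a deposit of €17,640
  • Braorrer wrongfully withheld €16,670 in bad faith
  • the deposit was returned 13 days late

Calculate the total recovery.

€42,660

Doubled: 2 × €16,670 = €33,340
Minimum €2,660: €33,340 meets the minimum, no increase.
Late-return penalty: 13 × €170 = €2,210
Damages plus late penalty: €33,340 + €2,210 = €35,550
Costs and fees: 20% of €35,550 = €7,110
Total recovery: €35,550 + €7,110 = €42,660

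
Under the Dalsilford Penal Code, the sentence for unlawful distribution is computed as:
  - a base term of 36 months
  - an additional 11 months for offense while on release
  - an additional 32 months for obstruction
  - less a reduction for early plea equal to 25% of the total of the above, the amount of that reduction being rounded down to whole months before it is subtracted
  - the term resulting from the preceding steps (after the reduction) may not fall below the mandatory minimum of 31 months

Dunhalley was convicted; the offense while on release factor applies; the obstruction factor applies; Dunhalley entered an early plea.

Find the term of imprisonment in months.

Offense while on release enhancement: +11 months
Obstruction enhancement: +32 months
Adjusted term: 36 months + 11 months + 32 months = 79 months
Early plea reduction: 25% of 79 months = 19 months (rounded down)
After reduction: 79 − 19 = 60 months
Minimum 31 months: 60 months meets the minimum, no increase.

60 months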